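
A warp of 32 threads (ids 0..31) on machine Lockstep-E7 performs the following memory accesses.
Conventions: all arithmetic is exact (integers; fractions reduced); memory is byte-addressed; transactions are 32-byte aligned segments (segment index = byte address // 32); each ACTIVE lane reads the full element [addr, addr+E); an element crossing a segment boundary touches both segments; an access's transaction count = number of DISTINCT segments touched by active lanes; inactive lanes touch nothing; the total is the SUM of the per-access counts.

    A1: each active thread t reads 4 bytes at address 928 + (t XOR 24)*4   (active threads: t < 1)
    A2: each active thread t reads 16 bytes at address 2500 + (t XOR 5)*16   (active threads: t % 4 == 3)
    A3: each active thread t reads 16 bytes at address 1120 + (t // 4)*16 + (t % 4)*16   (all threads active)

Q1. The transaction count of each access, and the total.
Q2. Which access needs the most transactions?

A1: 1 transaction
A2: 8 transactions
A3: 6 transactions

Answer: 1,8,6; total 15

Answer: A2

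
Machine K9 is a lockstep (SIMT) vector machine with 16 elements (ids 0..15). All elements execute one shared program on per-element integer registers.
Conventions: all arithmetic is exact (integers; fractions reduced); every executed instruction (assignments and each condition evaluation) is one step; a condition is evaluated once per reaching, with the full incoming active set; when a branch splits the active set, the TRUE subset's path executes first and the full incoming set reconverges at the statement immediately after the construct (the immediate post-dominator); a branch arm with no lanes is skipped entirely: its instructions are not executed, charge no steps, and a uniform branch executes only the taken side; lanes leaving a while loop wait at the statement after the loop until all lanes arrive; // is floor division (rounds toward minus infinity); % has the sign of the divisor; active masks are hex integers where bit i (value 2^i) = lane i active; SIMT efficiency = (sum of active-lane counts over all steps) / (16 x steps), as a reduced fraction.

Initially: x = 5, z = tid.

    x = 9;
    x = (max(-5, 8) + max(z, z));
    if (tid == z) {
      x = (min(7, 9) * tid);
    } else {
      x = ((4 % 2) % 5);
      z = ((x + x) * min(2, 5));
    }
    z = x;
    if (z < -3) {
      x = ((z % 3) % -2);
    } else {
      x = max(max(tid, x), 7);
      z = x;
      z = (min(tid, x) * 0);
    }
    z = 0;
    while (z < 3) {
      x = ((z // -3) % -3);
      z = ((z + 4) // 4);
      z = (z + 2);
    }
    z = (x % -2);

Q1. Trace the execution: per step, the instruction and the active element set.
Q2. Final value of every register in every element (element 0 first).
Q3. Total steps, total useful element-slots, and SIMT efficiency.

step 0: x <- 9                       0xffff
step 1: x <- (max(-5, 8) + max(z, z)) 0xffff
step 2: eval (tid == z)              0xffff
step 3: x <- (min(7, 9) * tid)       0xffff
step 4: z <- x                       0xffff
step 5: eval (z < -3)                0xffff
step 6: x <- max(max(tid, x), 7)     0xffff
step 7: z <- x                       0xffff
step 8: z <- (min(tid, x) * 0)       0xffff
step 9: z <- 0                       0xffff
step 10: eval (z < 3)                 0xffff
step 11: x <- ((z // -3) % -3)        0xffff
step 12: z <- ((z + 4) // 4)          0xffff
step 13: z <- (z + 2)                 0xffff
step 14: eval (z < 3)                 0xffff
step 15: z <- (x % -2)                0xffff

Answer: 16 steps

x: 0,0,0,0,0,0,0,0,0,0,0,0,0,0,0,0
z: 0,0,0,0,0,0,0,0,0,0,0,0,0,0,0,0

steps = 16; useful = 256; efficiency = 256/256 = 1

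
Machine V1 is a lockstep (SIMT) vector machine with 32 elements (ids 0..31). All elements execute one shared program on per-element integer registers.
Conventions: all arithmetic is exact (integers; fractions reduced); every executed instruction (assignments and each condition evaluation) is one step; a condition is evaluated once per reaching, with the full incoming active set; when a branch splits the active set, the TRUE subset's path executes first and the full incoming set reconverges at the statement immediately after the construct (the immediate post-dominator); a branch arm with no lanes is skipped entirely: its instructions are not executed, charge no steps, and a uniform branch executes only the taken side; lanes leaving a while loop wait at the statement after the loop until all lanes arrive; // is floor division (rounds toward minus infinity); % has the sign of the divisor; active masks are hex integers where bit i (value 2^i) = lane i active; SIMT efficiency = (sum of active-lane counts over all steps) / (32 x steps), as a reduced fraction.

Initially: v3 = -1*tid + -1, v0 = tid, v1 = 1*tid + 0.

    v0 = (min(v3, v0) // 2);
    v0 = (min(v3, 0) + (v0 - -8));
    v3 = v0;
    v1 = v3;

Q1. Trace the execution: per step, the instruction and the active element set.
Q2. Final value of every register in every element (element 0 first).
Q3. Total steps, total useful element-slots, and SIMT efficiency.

step 0: v0 <- (min(v3, v0) // 2)     0xffffffff
step 1: v0 <- (min(v3, 0) + (v0 - -8)) 0xffffffff
step 2: v3 <- v0                     0xffffffff
step 3: v1 <- v3                     0xffffffff

Answer: 4 steps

v3: 6,5,3,2,0,-1,-3,-4,-6,-7,-9,-10,-12,-13,-15,-16,-18,-19,-21,-22,-24,-25,-27,-28,-30,-31,-33,-34,-36,-37,-39,-40
v0: 6,5,3,2,0,-1,-3,-4,-6,-7,-9,-10,-12,-13,-15,-16,-18,-19,-21,-22,-24,-25,-27,-28,-30,-31,-33,-34,-36,-37,-39,-40
v1: 6,5,3,2,0,-1,-3,-4,-6,-7,-9,-10,-12,-13,-15,-16,-18,-19,-21,-22,-24,-25,-27,-28,-30,-31,-33,-34,-36,-37,-39,-40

steps = 4; useful = 128; efficiency = 128/128 = 1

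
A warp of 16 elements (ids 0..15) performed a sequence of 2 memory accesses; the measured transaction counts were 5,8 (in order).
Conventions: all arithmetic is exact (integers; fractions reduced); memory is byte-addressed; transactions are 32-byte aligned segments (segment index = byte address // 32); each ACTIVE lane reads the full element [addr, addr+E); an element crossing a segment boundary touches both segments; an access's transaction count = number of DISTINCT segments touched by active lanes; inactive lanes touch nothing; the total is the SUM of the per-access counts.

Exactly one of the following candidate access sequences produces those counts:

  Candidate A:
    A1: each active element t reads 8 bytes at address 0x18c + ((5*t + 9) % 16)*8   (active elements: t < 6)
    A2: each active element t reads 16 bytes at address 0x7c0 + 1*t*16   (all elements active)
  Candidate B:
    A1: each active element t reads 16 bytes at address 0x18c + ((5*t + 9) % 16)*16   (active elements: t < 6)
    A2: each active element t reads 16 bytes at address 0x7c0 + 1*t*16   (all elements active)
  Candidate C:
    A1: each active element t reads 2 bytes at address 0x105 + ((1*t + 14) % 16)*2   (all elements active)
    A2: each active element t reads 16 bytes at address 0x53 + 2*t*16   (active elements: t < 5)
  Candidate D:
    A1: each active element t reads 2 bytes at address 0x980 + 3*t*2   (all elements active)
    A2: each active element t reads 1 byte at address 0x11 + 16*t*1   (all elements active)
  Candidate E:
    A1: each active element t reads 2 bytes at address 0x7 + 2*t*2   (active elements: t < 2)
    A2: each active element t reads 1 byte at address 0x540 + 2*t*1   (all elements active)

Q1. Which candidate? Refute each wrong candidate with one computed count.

B: A1 gives 6 transactions, not 5
C: A1 gives 2 transactions, not 5
D: A1 gives 3 transactions, not 5
E: A1 gives 1 transaction, not 5
A: all counts match (5,8)

Answer: A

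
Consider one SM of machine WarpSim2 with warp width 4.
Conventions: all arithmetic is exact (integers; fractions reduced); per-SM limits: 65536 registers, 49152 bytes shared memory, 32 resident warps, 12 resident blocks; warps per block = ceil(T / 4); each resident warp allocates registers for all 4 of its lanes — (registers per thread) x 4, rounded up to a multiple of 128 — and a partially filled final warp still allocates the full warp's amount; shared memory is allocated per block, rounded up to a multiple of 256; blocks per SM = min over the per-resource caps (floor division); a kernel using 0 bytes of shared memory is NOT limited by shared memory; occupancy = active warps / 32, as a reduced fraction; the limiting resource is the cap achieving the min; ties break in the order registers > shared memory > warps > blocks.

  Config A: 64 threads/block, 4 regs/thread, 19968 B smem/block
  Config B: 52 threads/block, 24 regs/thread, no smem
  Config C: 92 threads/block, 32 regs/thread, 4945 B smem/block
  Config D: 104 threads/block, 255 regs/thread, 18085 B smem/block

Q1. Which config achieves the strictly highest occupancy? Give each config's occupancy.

occupancies: A 1, B 13/16, C 23/32, D 13/16

Answer: A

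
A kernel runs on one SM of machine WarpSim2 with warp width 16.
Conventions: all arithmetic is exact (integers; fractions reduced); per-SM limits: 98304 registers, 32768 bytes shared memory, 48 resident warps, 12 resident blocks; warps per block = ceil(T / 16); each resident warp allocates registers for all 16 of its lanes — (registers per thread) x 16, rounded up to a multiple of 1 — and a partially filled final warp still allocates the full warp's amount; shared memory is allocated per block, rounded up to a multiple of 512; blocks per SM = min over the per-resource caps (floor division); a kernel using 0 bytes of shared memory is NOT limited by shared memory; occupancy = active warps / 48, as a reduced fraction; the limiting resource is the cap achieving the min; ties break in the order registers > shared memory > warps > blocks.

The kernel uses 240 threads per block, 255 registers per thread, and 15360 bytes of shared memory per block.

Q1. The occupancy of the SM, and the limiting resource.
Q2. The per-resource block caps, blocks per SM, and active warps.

Answer: occupancy 5/16, limited by registers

registers: 1 block
shared memory: 2 blocks
warps: 3 blocks
blocks: 12 blocks

Answer: 1 block, 15 active warps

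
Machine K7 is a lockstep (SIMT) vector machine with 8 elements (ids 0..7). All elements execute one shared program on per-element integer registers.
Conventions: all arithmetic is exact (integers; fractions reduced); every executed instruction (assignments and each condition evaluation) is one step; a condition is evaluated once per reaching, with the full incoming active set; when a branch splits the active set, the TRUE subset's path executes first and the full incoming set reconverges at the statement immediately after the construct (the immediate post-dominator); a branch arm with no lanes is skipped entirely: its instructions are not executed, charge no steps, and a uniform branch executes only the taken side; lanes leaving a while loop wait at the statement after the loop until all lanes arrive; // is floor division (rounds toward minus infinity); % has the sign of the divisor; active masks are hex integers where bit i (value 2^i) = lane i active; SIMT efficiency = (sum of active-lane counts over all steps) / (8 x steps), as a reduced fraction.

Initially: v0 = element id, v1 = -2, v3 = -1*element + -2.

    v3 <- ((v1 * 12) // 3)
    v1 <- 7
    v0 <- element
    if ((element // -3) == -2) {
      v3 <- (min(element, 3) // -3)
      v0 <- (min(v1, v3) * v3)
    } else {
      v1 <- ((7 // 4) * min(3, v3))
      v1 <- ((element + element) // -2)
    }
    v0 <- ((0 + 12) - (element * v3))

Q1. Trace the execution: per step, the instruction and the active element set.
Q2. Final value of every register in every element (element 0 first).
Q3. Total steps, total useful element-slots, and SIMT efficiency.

step 0: v3 <- ((v1 * 12) // 3)       0xff
step 1: v1 <- 7                      0xff
step 2: v0 <- element                0xff
step 3: eval ((element // -3) == -2) 0xff
step 4: v3 <- (min(element, 3) // -3) 0x70
step 5: v0 <- (min(v1, v3) * v3)     0x70
step 6: v1 <- ((7 // 4) * min(3, v3)) 0x8f
step 7: v1 <- ((element + element) // -2) 0x8f
step 8: v0 <- ((0 + 12) - (element * v3)) 0xff

Answer: 9 steps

v0: 12,20,28,36,16,17,18,68
v1: 0,-1,-2,-3,7,7,7,-7
v3: -8,-8,-8,-8,-1,-1,-1,-8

steps = 9; useful = 56; efficiency = 56/72 = 7/9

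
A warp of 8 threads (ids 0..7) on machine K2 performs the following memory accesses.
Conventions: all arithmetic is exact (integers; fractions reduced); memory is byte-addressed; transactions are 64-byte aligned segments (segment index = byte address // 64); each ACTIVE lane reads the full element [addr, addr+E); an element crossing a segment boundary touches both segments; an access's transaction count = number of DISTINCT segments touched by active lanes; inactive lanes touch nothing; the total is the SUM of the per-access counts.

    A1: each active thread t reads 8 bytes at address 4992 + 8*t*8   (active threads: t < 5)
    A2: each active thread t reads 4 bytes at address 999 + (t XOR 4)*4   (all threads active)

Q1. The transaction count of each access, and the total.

A1: 5 transactions
A2: 2 transactions

Answer: 5,2; total 7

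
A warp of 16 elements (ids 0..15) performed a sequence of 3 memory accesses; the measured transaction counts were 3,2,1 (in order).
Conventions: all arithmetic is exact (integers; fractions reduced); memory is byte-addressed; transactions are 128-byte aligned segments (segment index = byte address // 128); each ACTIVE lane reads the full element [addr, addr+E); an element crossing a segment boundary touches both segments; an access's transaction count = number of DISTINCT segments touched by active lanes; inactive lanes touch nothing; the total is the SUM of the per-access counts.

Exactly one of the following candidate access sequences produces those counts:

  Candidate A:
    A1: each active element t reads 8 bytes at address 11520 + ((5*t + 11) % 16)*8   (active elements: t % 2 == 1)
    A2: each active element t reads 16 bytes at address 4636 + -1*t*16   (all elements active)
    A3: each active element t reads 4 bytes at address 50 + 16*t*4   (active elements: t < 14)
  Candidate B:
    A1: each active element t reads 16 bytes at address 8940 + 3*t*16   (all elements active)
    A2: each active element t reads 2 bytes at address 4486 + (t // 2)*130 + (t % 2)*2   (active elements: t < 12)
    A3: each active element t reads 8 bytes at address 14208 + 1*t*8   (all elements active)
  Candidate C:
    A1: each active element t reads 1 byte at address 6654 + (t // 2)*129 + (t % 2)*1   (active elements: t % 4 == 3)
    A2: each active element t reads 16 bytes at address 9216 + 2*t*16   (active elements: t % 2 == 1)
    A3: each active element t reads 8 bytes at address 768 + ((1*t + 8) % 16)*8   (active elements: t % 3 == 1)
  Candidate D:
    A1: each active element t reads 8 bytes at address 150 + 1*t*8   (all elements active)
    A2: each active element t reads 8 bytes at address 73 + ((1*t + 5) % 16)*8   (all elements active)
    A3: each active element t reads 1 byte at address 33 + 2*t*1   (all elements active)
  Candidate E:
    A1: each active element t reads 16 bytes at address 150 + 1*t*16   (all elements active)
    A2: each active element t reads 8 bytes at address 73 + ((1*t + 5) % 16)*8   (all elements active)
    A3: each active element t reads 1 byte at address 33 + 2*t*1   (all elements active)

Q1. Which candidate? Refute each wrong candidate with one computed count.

A: A1 gives 1 transaction, not 3
B: A1 gives 7 transactions, not 3
C: A1 gives 4 transactions, not 3
D: A1 gives 2 transactions, not 3
E: all counts match (3,2,1)

Answer: E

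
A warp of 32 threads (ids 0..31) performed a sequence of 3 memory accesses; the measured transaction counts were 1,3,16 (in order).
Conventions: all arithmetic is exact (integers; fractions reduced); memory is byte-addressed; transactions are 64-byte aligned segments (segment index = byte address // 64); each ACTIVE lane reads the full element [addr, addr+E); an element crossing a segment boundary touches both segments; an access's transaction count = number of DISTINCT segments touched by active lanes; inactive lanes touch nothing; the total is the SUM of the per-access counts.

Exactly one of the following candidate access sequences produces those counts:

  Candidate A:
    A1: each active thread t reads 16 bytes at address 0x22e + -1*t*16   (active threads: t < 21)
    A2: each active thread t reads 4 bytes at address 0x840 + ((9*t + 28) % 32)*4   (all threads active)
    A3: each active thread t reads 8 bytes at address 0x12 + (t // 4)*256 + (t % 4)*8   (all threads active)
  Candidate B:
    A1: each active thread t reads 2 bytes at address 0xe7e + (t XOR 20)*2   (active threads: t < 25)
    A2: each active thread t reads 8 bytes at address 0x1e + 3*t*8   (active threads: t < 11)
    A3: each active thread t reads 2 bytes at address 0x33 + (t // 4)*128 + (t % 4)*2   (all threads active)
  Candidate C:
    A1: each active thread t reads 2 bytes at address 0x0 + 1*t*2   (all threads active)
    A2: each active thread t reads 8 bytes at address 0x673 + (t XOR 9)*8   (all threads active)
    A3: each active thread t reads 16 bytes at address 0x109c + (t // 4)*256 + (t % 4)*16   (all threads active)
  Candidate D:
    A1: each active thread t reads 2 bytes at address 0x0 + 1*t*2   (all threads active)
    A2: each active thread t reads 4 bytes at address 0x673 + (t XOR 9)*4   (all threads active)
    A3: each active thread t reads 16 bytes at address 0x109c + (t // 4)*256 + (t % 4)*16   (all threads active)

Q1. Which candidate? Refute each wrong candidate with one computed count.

A: A1 gives 6 transactions, not 1
B: A1 gives 2 transactions, not 1
C: A2 gives 5 transactions, not 3
D: all counts match (1,3,16)

Answer: D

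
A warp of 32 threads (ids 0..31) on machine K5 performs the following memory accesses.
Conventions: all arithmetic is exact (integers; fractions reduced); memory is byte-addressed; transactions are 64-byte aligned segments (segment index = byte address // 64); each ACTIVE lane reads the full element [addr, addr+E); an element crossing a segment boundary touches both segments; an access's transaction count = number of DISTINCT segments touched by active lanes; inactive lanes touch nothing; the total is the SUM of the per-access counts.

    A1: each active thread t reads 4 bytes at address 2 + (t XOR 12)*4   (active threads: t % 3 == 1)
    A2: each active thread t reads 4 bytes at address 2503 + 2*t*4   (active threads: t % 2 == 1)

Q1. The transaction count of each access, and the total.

A1: 3 transactions
A2: 5 transactions

Answer: 3,5; total 8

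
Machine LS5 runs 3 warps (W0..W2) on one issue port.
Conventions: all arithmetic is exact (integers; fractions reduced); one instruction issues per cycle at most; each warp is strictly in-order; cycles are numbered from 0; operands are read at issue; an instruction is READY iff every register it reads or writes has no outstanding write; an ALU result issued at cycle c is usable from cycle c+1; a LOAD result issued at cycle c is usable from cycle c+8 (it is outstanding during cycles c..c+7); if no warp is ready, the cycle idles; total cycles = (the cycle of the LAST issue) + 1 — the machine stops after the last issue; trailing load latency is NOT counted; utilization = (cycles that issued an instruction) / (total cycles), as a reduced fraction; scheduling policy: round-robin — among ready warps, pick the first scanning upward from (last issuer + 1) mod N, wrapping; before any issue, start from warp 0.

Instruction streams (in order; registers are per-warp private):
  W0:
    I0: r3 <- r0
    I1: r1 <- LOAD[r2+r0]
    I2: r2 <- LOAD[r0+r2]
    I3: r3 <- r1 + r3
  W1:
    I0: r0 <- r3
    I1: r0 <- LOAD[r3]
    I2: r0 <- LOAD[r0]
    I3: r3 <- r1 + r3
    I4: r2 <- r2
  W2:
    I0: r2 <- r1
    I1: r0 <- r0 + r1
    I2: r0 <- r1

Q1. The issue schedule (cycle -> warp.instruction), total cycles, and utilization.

cycle 0: W0.I0
cycle 1: W1.I0
cycle 2: W2.I0
cycle 3: W0.I1
cycle 4: W1.I1
cycle 5: W2.I1
cycle 6: W0.I2
cycle 7: W2.I2
cycle 8: idle
cycle 9: idle
cycle 10: idle
cycle 11: W0.I3
cycle 12: W1.I2
cycle 13: W1.I3
cycle 14: W1.I4

Answer: 15 cycles, utilization 4/5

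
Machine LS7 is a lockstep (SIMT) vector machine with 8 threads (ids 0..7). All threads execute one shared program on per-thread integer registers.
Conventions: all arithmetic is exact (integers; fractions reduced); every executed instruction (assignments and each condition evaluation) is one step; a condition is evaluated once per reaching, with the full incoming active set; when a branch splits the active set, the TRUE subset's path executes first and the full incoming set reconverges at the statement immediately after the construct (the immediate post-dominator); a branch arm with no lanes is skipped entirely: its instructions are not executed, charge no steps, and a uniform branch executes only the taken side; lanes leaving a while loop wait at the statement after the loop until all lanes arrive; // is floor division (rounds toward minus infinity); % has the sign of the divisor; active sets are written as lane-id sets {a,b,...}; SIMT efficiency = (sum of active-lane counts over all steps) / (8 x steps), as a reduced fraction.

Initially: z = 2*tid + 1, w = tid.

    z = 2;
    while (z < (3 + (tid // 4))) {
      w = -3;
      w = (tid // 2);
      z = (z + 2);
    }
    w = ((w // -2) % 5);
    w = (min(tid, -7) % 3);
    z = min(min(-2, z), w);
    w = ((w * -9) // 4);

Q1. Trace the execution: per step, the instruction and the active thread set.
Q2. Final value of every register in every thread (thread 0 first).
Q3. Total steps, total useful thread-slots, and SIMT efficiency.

step 0: z <- 2                       {0,1,2,3,4,5,6,7}
step 1: eval (z < (3 + (tid // 4)))  {0,1,2,3,4,5,6,7}
step 2: w <- -3                      {0,1,2,3,4,5,6,7}
step 3: w <- (tid // 2)              {0,1,2,3,4,5,6,7}
step 4: z <- (z + 2)                 {0,1,2,3,4,5,6,7}
step 5: eval (z < (3 + (tid // 4)))  {0,1,2,3,4,5,6,7}
step 6: w <- ((w // -2) % 5)         {0,1,2,3,4,5,6,7}
step 7: w <- (min(tid, -7) % 3)      {0,1,2,3,4,5,6,7}
step 8: z <- min(min(-2, z), w)      {0,1,2,3,4,5,6,7}
step 9: w <- ((w * -9) // 4)         {0,1,2,3,4,5,6,7}

Answer: 10 steps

z: -2,-2,-2,-2,-2,-2,-2,-2
w: -5,-5,-5,-5,-5,-5,-5,-5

steps = 10; useful = 80; efficiency = 80/80 = 1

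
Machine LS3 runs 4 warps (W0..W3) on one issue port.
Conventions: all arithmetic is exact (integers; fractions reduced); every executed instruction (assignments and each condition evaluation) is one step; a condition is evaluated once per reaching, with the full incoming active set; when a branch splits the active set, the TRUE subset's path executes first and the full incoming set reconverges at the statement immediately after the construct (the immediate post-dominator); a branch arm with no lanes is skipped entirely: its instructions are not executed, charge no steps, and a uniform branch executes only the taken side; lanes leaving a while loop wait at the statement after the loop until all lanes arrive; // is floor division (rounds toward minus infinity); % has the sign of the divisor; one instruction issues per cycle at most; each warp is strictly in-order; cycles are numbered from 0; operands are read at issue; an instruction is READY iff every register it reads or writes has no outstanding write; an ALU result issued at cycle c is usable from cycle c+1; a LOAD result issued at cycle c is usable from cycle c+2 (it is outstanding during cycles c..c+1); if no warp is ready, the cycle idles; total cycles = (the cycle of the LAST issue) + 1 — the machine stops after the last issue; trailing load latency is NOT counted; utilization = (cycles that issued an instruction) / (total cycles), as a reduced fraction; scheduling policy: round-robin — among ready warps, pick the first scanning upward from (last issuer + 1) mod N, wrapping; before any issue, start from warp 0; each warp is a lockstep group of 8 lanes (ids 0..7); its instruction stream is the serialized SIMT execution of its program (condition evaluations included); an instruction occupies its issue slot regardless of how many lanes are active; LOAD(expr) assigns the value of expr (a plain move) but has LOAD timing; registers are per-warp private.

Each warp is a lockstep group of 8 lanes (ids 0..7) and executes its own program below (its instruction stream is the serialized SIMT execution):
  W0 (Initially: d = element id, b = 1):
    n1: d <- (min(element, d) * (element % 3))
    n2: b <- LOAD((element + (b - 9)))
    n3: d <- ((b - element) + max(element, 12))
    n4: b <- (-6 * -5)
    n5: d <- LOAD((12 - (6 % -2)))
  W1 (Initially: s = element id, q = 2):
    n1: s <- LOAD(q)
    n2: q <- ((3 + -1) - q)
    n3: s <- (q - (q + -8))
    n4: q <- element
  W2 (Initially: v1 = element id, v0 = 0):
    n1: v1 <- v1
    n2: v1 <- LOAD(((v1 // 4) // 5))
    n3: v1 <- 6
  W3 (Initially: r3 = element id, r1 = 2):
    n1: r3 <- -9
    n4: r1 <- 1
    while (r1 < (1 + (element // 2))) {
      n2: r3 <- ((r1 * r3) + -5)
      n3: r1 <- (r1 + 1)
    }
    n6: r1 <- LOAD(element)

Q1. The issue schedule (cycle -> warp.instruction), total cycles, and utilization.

cycle 0: W0.I0
cycle 1: W1.I0
cycle 2: W2.I0
cycle 3: W3.I0
cycle 4: W0.I1
cycle 5: W1.I1
cycle 6: W2.I1
cycle 7: W3.I1
cycle 8: W0.I2
cycle 9: W1.I2
cycle 10: W2.I2
cycle 11: W3.I2
cycle 12: W0.I3
cycle 13: W1.I3
cycle 14: W3.I3
cycle 15: W0.I4
cycle 16: W3.I4
cycle 17: W3.I5
cycle 18: W3.I6
cycle 19: W3.I7
cycle 20: W3.I8
cycle 21: W3.I9
cycle 22: W3.I10
cycle 23: W3.I11
cycle 24: W3.I12

Answer: 25 cycles, utilization 1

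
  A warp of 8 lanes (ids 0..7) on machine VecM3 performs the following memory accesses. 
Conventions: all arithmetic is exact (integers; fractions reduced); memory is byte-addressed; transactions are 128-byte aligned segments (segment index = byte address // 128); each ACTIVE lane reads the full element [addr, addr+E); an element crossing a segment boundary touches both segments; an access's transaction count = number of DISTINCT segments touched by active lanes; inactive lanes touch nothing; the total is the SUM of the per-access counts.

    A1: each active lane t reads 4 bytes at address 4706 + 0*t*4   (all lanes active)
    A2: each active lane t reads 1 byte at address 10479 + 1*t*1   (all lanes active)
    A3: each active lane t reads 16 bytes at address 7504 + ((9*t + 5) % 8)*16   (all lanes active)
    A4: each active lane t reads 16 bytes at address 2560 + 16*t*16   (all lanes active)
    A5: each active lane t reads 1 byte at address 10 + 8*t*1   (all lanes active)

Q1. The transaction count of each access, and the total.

A1: 1 transaction
A2: 1 transaction
A3: 2 transactions
A4: 8 transactions
A5: 1 transaction

Answer: 1,1,2,8,1; total 13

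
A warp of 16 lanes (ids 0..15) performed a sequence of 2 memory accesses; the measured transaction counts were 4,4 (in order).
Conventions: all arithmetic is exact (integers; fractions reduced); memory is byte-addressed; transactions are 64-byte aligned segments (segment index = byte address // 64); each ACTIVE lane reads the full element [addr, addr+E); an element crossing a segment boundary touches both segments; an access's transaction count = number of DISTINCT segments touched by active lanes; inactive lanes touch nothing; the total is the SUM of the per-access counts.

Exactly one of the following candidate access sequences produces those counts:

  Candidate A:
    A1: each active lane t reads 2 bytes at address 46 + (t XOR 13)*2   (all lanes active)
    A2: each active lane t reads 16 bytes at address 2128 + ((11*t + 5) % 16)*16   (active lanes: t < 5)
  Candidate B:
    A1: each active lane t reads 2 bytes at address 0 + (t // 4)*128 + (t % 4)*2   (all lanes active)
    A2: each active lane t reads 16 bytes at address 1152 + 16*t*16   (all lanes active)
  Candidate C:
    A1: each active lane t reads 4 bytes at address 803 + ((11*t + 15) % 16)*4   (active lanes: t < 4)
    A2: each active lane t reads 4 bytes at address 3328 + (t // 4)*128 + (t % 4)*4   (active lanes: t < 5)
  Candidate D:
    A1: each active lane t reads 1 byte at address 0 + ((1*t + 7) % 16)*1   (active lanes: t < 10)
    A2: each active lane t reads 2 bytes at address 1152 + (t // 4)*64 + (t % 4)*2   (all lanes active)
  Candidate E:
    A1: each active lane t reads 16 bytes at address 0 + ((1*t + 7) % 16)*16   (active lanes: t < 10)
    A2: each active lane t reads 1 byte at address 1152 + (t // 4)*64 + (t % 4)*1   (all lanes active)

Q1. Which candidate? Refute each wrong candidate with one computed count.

A: A1 gives 2 transactions, not 4
B: A2 gives 16 transactions, not 4
C: A1 gives 2 transactions, not 4
D: A1 gives 1 transaction, not 4
E: all counts match (4,4)

Answer: E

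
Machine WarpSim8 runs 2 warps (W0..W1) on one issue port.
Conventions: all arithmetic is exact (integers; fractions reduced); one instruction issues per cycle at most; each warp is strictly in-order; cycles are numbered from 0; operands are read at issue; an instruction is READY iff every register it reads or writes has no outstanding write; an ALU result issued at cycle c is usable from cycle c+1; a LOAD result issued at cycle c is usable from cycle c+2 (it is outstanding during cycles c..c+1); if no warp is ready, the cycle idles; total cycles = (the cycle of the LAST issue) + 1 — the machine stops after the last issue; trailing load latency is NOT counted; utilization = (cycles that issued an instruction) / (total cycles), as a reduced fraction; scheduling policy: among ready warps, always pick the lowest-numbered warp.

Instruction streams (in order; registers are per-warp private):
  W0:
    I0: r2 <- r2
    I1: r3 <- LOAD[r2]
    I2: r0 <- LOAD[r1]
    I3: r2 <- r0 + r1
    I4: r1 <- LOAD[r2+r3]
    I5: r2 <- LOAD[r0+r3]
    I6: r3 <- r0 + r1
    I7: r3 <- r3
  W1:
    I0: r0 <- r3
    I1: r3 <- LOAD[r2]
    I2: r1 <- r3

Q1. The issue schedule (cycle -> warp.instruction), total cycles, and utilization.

cycle 0: W0.I0
cycle 1: W0.I1
cycle 2: W0.I2
cycle 3: W1.I0
cycle 4: W0.I3
cycle 5: W0.I4
cycle 6: W0.I5
cycle 7: W0.I6
cycle 8: W0.I7
cycle 9: W1.I1
cycle 10: idle
cycle 11: W1.I2

Answer: 12 cycles, utilization 11/12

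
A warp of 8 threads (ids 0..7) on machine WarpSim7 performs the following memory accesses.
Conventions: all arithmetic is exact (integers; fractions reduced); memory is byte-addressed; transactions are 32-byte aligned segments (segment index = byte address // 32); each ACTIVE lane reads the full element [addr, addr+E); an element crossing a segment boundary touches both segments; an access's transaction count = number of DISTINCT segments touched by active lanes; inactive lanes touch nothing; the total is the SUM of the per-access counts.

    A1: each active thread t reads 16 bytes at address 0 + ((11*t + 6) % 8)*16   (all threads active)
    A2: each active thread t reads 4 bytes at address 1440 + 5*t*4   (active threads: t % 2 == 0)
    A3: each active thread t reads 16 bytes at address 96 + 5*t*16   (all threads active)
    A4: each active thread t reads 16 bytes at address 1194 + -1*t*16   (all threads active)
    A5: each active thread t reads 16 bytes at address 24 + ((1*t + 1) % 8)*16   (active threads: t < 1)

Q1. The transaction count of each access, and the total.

A1: 4 transactions
A2: 4 transactions
A3: 8 transactions
A4: 5 transactions
A5: 1 transaction

Answer: 4,4,8,5,1; total 22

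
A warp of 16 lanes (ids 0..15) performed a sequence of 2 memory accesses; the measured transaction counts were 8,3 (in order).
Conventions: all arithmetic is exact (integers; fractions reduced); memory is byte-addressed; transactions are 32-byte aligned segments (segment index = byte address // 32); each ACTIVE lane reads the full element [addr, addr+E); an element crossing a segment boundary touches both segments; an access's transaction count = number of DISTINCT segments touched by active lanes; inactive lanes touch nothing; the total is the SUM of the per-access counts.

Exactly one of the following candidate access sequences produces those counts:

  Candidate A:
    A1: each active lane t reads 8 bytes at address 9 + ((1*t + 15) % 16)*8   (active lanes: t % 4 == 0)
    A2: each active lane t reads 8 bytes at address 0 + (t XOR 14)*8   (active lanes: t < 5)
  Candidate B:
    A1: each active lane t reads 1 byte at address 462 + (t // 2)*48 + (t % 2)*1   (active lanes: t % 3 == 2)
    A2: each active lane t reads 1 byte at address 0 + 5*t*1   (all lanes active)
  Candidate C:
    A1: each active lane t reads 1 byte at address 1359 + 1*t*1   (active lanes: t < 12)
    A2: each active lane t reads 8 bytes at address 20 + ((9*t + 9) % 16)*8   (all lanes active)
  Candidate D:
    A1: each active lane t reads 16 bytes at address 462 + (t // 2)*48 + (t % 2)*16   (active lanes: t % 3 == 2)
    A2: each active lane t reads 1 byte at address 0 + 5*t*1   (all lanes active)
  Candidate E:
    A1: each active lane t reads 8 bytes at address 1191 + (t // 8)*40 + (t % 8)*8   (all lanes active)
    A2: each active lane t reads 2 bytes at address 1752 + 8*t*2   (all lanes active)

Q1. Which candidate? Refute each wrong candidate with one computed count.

A: A1 gives 4 transactions, not 8
B: A1 gives 5 transactions, not 8
C: A1 gives 1 transaction, not 8
E: A1 gives 4 transactions, not 8
D: all counts match (8,3)

Answer: D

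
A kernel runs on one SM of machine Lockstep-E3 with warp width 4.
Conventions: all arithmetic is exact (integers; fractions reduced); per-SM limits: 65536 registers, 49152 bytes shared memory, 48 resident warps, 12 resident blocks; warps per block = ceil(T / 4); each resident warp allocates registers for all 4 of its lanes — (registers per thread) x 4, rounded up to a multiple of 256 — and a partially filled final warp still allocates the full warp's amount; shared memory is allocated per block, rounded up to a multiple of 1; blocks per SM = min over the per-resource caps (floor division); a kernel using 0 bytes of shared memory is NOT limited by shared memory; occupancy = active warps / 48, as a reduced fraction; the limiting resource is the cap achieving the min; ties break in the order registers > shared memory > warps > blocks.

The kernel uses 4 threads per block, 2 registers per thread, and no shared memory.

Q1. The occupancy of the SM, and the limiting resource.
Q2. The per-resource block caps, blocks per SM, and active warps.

Answer: occupancy 1/4, limited by blocks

registers: 256 blocks
shared memory: no limit (kernel uses none)
warps: 48 blocks
blocks: 12 blocks

Answer: 12 blocks, 12 active warps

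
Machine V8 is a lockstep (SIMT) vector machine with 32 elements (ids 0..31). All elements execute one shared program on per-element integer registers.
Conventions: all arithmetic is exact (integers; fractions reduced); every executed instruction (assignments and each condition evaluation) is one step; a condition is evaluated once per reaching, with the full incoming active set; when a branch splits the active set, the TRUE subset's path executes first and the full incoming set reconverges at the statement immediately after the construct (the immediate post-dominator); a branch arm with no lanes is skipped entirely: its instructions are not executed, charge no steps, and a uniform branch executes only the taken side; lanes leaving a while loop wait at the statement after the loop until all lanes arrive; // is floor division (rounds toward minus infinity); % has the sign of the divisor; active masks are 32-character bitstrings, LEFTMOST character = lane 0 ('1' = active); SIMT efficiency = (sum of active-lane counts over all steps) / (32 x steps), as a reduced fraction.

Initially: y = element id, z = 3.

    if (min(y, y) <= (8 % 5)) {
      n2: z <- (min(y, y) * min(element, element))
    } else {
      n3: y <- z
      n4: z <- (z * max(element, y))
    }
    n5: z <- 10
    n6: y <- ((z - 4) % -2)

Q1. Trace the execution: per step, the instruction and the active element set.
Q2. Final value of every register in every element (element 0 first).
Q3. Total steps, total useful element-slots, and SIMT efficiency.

step 0: eval (min(y, y) <= (8 % 5))  11111111111111111111111111111111
step 1: z <- (min(y, y) * min(element, element)) 11110000000000000000000000000000
step 2: y <- z                       00001111111111111111111111111111
step 3: z <- (z * max(element, y))   00001111111111111111111111111111
step 4: z <- 10                      11111111111111111111111111111111
step 5: y <- ((z - 4) % -2)          11111111111111111111111111111111

Answer: 6 steps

y: 0,0,0,0,0,0,0,0,0,0,0,0,0,0,0,0,0,0,0,0,0,0,0,0,0,0,0,0,0,0,0,0
z: 10,10,10,10,10,10,10,10,10,10,10,10,10,10,10,10,10,10,10,10,10,10,10,10,10,10,10,10,10,10,10,10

steps = 6; useful = 156; efficiency = 156/192 = 13/16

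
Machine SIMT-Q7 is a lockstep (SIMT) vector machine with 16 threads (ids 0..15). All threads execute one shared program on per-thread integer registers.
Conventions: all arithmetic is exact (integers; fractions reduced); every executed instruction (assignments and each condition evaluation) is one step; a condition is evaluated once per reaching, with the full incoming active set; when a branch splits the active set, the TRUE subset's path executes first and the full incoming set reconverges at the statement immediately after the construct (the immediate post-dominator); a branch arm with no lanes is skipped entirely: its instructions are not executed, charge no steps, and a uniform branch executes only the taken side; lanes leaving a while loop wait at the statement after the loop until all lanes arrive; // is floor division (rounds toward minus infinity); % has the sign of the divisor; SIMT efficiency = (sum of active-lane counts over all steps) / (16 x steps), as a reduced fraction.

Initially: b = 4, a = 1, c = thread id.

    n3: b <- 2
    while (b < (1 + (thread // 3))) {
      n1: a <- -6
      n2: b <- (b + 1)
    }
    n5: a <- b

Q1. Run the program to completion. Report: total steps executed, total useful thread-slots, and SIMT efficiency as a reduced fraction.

Answer: 15 steps, 114 useful, 19/40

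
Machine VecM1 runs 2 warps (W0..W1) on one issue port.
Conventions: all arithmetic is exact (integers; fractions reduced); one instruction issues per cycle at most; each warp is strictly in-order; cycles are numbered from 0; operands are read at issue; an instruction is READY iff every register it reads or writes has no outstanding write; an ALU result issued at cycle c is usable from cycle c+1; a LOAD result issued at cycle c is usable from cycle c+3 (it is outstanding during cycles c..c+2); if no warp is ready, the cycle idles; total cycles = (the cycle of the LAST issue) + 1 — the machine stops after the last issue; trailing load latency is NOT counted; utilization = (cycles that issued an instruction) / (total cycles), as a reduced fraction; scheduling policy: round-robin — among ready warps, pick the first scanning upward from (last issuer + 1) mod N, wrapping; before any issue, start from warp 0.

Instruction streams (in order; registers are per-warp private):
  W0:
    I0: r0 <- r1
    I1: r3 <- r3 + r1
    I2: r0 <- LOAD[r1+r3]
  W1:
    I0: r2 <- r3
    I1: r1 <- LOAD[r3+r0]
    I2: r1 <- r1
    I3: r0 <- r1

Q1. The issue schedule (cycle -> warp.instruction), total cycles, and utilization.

cycle 0: W0.I0
cycle 1: W1.I0
cycle 2: W0.I1
cycle 3: W1.I1
cycle 4: W0.I2
cycle 5: idle
cycle 6: W1.I2
cycle 7: W1.I3

Answer: 8 cycles, utilization 7/8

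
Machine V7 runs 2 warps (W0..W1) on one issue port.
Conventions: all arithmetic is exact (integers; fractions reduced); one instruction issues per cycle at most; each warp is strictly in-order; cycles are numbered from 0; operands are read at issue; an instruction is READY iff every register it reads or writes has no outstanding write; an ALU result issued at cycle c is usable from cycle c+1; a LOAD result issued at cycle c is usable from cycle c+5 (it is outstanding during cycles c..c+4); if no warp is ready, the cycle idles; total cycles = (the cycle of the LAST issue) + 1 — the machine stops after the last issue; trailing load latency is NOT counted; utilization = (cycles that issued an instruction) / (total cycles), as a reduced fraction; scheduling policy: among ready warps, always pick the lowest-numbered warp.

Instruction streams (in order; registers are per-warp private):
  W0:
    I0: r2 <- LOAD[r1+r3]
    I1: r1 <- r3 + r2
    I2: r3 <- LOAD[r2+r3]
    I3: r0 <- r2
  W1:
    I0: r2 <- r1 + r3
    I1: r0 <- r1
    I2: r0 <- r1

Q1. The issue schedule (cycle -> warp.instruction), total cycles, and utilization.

cycle 0: W0.I0
cycle 1: W1.I0
cycle 2: W1.I1
cycle 3: W1.I2
cycle 4: idle
cycle 5: W0.I1
cycle 6: W0.I2
cycle 7: W0.I3

Answer: 8 cycles, utilization 7/8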